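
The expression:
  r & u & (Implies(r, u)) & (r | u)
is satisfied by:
  {r: True, u: True}


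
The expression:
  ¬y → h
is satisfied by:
  {y: True, h: True}
  {y: True, h: False}
  {h: True, y: False}


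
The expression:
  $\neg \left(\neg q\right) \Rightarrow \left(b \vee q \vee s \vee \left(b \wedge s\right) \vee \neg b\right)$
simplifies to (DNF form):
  $\text{True}$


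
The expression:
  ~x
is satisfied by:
  {x: False}


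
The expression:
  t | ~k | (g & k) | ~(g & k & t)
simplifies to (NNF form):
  True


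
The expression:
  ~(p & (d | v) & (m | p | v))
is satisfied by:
  {d: False, p: False, v: False}
  {v: True, d: False, p: False}
  {d: True, v: False, p: False}
  {v: True, d: True, p: False}
  {p: True, v: False, d: False}


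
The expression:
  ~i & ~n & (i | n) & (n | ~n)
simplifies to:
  False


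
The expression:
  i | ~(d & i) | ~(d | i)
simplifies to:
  True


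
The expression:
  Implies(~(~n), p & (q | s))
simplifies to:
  ~n | (p & q) | (p & s)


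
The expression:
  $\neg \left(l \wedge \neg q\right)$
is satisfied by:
  {q: True, l: False}
  {l: False, q: False}
  {l: True, q: True}


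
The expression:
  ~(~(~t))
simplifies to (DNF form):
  ~t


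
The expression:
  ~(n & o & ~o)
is always true.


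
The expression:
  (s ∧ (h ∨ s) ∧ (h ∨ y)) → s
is always true.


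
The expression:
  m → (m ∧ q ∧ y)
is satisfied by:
  {q: True, y: True, m: False}
  {q: True, y: False, m: False}
  {y: True, q: False, m: False}
  {q: False, y: False, m: False}
  {q: True, m: True, y: True}


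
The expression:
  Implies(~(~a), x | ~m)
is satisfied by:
  {x: True, m: False, a: False}
  {m: False, a: False, x: False}
  {x: True, a: True, m: False}
  {a: True, m: False, x: False}
  {x: True, m: True, a: False}
  {m: True, x: False, a: False}
  {x: True, a: True, m: True}


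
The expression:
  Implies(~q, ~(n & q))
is always true.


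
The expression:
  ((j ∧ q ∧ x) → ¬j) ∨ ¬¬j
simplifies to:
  True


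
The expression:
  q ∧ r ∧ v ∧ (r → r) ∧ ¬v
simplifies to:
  False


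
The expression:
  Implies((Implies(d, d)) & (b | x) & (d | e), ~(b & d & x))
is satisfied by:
  {d: False, x: False, b: False}
  {b: True, d: False, x: False}
  {x: True, d: False, b: False}
  {b: True, x: True, d: False}
  {d: True, b: False, x: False}
  {b: True, d: True, x: False}
  {x: True, d: True, b: False}


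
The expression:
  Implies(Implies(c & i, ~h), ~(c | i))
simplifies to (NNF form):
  (c | ~i) & (h | ~i) & (i | ~c)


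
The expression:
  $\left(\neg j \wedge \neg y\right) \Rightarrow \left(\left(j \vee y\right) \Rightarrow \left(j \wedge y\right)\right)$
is always true.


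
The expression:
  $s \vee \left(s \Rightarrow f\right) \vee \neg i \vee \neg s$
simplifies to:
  $\text{True}$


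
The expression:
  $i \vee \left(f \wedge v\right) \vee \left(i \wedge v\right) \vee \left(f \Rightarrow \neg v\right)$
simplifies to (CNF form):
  $\text{True}$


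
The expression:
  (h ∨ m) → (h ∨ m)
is always true.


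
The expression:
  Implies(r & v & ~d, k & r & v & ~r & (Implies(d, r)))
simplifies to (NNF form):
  d | ~r | ~v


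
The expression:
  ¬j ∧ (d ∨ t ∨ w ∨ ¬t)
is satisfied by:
  {j: False}


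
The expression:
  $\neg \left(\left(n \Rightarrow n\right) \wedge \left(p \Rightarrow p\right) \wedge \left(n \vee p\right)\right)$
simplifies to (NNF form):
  $\neg n \wedge \neg p$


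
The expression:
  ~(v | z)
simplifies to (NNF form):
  ~v & ~z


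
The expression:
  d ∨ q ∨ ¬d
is always true.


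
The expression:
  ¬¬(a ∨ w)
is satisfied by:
  {a: True, w: True}
  {a: True, w: False}
  {w: True, a: False}


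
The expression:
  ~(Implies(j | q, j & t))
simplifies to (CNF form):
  (j | q) & (j | ~j) & (q | ~t) & (~j | ~t)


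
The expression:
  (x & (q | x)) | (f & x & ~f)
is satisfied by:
  {x: True}


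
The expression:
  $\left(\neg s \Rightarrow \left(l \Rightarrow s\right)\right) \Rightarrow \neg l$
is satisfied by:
  {l: False, s: False}
  {s: True, l: False}
  {l: True, s: False}


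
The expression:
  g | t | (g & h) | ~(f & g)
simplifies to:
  True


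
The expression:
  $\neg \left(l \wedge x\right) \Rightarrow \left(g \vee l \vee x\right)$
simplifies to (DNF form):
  $g \vee l \vee x$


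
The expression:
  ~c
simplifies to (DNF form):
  ~c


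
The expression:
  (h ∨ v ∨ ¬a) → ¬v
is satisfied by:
  {v: False}


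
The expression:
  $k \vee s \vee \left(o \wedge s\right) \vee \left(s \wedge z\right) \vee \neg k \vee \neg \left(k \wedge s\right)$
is always true.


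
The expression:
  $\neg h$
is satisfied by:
  {h: False}


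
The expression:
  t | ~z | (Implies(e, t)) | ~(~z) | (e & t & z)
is always true.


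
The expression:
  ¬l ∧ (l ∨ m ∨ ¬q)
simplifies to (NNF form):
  ¬l ∧ (m ∨ ¬q)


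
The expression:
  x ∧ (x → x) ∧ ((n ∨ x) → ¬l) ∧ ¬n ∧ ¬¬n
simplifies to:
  False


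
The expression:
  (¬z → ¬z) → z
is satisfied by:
  {z: True}


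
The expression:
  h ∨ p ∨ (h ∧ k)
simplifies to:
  h ∨ p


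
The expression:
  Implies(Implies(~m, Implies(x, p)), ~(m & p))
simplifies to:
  ~m | ~p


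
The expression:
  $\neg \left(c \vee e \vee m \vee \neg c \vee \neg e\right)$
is never true.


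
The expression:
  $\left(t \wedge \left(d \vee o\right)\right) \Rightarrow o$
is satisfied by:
  {o: True, t: False, d: False}
  {t: False, d: False, o: False}
  {d: True, o: True, t: False}
  {d: True, t: False, o: False}
  {o: True, t: True, d: False}
  {t: True, o: False, d: False}
  {d: True, t: True, o: True}


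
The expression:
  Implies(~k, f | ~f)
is always true.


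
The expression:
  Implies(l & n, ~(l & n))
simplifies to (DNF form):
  ~l | ~n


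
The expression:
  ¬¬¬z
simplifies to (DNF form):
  ¬z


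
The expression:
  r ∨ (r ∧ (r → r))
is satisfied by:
  {r: True}


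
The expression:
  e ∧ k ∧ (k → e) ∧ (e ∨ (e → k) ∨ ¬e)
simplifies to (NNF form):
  e ∧ k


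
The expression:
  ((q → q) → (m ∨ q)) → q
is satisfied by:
  {q: True, m: False}
  {m: False, q: False}
  {m: True, q: True}


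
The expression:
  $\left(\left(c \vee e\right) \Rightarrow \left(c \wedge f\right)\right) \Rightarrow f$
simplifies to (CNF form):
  $c \vee e \vee f$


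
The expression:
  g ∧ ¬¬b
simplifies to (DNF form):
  b ∧ g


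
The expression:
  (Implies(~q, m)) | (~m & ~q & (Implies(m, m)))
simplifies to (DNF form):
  True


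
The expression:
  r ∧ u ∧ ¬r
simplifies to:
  False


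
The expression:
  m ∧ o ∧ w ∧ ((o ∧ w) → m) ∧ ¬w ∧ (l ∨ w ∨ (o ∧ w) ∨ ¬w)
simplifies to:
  False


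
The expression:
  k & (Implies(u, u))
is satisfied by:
  {k: True}


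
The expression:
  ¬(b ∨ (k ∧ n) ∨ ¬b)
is never true.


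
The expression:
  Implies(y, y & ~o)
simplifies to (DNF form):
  ~o | ~y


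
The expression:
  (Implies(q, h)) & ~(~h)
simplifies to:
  h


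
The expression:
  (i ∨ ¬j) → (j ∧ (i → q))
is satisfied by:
  {j: True, q: True, i: False}
  {j: True, q: False, i: False}
  {j: True, i: True, q: True}


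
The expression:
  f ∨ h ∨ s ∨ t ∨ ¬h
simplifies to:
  True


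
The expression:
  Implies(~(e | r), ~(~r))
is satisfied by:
  {r: True, e: True}
  {r: True, e: False}
  {e: True, r: False}


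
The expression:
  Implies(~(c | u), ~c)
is always true.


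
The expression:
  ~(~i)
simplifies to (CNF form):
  i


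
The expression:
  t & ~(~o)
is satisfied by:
  {t: True, o: True}


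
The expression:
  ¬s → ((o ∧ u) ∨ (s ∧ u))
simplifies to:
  s ∨ (o ∧ u)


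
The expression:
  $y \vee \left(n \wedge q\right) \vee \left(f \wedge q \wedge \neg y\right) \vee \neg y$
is always true.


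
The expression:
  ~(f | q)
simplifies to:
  ~f & ~q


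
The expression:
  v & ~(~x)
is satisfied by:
  {x: True, v: True}


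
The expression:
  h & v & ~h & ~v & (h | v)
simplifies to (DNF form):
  False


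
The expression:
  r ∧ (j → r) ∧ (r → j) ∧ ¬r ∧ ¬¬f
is never true.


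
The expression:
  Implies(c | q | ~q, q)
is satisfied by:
  {q: True}


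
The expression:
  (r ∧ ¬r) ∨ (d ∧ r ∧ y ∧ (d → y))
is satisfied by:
  {r: True, d: True, y: True}


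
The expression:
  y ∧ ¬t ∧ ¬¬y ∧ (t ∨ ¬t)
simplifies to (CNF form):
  y ∧ ¬t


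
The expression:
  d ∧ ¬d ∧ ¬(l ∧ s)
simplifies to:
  False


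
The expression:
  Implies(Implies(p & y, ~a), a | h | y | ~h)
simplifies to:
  True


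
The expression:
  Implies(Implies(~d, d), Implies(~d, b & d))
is always true.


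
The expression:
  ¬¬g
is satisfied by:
  {g: True}


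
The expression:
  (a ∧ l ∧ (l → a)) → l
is always true.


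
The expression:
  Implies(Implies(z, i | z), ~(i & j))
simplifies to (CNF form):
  ~i | ~j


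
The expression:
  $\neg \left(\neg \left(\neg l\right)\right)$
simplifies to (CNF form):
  $\neg l$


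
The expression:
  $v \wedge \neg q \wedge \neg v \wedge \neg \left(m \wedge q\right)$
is never true.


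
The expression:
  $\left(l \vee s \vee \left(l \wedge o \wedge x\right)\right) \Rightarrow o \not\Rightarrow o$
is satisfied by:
  {l: False, s: False}


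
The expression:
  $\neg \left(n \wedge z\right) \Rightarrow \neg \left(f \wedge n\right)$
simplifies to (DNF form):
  $z \vee \neg f \vee \neg n$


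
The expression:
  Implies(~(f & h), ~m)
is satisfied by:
  {h: True, f: True, m: False}
  {h: True, f: False, m: False}
  {f: True, h: False, m: False}
  {h: False, f: False, m: False}
  {h: True, m: True, f: True}


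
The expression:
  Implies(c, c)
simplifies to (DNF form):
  True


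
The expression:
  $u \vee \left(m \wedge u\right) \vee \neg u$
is always true.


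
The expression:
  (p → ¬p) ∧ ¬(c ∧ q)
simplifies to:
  ¬p ∧ (¬c ∨ ¬q)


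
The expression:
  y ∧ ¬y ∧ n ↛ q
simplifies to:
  False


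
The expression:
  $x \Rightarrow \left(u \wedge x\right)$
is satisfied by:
  {u: True, x: False}
  {x: False, u: False}
  {x: True, u: True}


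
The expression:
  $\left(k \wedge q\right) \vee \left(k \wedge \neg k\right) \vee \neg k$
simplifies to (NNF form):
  $q \vee \neg k$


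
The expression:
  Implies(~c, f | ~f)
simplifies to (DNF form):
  True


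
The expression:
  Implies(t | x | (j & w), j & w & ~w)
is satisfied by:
  {x: False, t: False, w: False, j: False}
  {j: True, x: False, t: False, w: False}
  {w: True, x: False, t: False, j: False}


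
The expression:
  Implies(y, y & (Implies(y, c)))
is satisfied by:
  {c: True, y: False}
  {y: False, c: False}
  {y: True, c: True}


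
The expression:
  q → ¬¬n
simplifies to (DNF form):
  n ∨ ¬q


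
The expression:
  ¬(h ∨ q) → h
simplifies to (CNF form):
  h ∨ q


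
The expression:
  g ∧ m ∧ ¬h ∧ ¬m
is never true.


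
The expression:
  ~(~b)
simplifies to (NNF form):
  b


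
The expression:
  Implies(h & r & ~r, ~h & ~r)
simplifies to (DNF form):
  True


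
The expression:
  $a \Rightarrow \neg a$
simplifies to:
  $\neg a$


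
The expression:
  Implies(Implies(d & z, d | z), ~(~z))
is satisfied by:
  {z: True}


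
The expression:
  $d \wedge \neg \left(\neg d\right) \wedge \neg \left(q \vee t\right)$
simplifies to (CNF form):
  $d \wedge \neg q \wedge \neg t$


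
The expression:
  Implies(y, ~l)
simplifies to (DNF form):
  ~l | ~y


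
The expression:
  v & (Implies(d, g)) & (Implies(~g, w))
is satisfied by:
  {g: True, w: True, v: True, d: False}
  {g: True, v: True, d: False, w: False}
  {g: True, w: True, d: True, v: True}
  {g: True, d: True, v: True, w: False}
  {w: True, v: True, d: False, g: False}


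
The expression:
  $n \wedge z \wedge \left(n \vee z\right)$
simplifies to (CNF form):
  $n \wedge z$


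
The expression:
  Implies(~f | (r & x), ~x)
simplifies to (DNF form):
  ~x | (f & ~r)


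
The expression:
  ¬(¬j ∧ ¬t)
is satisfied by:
  {t: True, j: True}
  {t: True, j: False}
  {j: True, t: False}


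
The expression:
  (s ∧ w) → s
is always true.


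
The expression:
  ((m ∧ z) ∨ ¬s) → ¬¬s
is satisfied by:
  {s: True}


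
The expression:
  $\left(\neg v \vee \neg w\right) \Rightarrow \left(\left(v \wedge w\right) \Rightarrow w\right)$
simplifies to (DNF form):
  $\text{True}$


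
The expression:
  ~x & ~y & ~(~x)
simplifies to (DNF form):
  False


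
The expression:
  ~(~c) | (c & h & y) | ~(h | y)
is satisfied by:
  {c: True, h: False, y: False}
  {y: True, c: True, h: False}
  {c: True, h: True, y: False}
  {y: True, c: True, h: True}
  {y: False, h: False, c: False}


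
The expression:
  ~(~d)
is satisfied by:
  {d: True}


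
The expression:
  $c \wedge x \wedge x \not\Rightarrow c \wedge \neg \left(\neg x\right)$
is never true.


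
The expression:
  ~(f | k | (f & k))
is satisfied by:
  {f: False, k: False}


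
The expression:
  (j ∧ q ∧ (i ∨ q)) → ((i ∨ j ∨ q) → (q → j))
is always true.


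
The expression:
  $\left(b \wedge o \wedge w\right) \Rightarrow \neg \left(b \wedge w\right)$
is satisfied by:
  {w: False, o: False, b: False}
  {b: True, w: False, o: False}
  {o: True, w: False, b: False}
  {b: True, o: True, w: False}
  {w: True, b: False, o: False}
  {b: True, w: True, o: False}
  {o: True, w: True, b: False}


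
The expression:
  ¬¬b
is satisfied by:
  {b: True}


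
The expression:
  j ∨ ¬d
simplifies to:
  j ∨ ¬d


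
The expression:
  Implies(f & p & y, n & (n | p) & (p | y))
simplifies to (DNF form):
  n | ~f | ~p | ~y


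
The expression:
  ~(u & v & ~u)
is always true.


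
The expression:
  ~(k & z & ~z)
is always true.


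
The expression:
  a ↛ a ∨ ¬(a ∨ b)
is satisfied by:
  {b: False, a: False}


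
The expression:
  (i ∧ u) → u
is always true.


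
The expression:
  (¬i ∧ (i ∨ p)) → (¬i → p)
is always true.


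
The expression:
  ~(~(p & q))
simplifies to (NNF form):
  p & q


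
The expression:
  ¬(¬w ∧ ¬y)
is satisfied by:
  {y: True, w: True}
  {y: True, w: False}
  {w: True, y: False}


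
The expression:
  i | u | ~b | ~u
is always true.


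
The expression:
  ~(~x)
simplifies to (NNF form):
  x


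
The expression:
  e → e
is always true.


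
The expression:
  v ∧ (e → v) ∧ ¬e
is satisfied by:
  {v: True, e: False}


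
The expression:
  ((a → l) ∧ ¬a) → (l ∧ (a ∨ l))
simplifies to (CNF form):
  a ∨ l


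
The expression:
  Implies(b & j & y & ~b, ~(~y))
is always true.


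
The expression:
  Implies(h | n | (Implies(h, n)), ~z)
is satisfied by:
  {z: False}


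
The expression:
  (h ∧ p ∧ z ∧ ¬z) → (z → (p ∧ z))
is always true.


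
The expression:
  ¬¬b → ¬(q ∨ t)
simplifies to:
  (¬q ∧ ¬t) ∨ ¬b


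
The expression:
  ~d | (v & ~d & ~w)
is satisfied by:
  {d: False}


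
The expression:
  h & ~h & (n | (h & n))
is never true.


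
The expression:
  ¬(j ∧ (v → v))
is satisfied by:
  {j: False}


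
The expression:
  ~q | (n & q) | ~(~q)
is always true.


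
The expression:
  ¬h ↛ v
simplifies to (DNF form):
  v ∨ ¬h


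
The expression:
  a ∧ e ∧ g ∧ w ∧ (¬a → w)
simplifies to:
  a ∧ e ∧ g ∧ w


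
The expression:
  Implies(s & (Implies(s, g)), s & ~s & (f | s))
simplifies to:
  ~g | ~s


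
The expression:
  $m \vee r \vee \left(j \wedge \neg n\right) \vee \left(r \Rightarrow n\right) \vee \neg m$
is always true.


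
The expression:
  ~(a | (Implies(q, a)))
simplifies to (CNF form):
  q & ~a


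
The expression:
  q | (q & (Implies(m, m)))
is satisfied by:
  {q: True}


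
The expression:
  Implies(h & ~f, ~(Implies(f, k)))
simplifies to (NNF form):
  f | ~h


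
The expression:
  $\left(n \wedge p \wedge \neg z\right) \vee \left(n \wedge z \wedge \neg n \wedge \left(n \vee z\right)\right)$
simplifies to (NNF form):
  $n \wedge p \wedge \neg z$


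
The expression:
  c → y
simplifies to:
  y ∨ ¬c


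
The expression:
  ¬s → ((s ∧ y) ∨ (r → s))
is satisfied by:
  {s: True, r: False}
  {r: False, s: False}
  {r: True, s: True}


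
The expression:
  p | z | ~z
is always true.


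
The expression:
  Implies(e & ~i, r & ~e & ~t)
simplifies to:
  i | ~e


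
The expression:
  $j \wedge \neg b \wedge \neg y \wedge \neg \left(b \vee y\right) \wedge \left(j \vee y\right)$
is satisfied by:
  {j: True, y: False, b: False}


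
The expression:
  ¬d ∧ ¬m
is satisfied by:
  {d: False, m: False}


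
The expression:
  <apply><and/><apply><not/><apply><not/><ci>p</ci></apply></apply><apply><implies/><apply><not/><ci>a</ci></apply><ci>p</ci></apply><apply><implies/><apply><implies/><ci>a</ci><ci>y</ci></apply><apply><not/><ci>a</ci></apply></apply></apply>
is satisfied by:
  {p: True, y: False, a: False}
  {a: True, p: True, y: False}
  {y: True, p: True, a: False}


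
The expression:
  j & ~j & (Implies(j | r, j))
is never true.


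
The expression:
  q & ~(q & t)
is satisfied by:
  {q: True, t: False}


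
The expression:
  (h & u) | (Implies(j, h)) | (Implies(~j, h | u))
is always true.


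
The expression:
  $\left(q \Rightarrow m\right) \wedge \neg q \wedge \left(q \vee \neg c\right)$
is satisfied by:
  {q: False, c: False}


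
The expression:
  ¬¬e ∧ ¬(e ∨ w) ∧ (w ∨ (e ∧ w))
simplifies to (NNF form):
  False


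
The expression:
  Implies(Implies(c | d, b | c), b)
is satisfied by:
  {b: True, d: True, c: False}
  {b: True, d: False, c: False}
  {b: True, c: True, d: True}
  {b: True, c: True, d: False}
  {d: True, c: False, b: False}


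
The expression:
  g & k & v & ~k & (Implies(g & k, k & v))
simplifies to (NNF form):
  False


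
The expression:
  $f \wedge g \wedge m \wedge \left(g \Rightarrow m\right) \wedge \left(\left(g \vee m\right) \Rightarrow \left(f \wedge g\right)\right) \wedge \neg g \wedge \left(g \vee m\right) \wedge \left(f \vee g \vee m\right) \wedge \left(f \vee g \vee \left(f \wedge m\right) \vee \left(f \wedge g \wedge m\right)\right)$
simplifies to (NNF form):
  $\text{False}$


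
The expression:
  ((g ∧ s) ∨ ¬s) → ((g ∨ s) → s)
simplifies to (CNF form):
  s ∨ ¬g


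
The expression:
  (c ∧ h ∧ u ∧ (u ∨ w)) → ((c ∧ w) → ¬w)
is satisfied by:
  {w: False, c: False, u: False, h: False}
  {h: True, w: False, c: False, u: False}
  {u: True, w: False, c: False, h: False}
  {h: True, u: True, w: False, c: False}
  {c: True, h: False, w: False, u: False}
  {h: True, c: True, w: False, u: False}
  {u: True, c: True, h: False, w: False}
  {h: True, u: True, c: True, w: False}
  {w: True, u: False, c: False, h: False}
  {h: True, w: True, u: False, c: False}
  {u: True, w: True, h: False, c: False}
  {h: True, u: True, w: True, c: False}
  {c: True, w: True, u: False, h: False}
  {h: True, c: True, w: True, u: False}
  {u: True, c: True, w: True, h: False}


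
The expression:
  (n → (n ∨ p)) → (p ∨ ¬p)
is always true.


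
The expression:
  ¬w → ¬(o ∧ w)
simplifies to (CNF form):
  True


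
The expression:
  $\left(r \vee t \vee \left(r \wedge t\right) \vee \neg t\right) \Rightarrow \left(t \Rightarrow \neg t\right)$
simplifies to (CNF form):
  $\neg t$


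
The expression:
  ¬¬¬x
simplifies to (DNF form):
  ¬x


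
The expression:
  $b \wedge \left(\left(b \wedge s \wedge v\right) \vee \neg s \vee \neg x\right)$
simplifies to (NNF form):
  $b \wedge \left(v \vee \neg s \vee \neg x\right)$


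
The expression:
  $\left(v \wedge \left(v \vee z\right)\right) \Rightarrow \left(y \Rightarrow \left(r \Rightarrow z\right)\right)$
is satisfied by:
  {z: True, v: False, y: False, r: False}
  {r: False, v: False, z: False, y: False}
  {r: True, z: True, v: False, y: False}
  {r: True, v: False, z: False, y: False}
  {y: True, z: True, r: False, v: False}
  {y: True, r: False, v: False, z: False}
  {y: True, r: True, z: True, v: False}
  {y: True, r: True, v: False, z: False}
  {z: True, v: True, y: False, r: False}
  {v: True, y: False, z: False, r: False}
  {r: True, v: True, z: True, y: False}
  {r: True, v: True, y: False, z: False}
  {z: True, v: True, y: True, r: False}
  {v: True, y: True, r: False, z: False}
  {r: True, v: True, y: True, z: True}


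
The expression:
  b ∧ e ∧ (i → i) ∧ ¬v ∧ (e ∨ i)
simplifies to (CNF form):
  b ∧ e ∧ ¬v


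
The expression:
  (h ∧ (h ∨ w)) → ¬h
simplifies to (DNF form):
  ¬h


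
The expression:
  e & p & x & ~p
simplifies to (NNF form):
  False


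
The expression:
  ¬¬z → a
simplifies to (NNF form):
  a ∨ ¬z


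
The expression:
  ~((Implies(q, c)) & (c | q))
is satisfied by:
  {c: False}


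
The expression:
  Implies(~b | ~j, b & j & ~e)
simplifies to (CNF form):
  b & j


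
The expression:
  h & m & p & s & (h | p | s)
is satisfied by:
  {h: True, m: True, p: True, s: True}


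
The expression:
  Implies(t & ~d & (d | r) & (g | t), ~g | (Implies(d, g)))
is always true.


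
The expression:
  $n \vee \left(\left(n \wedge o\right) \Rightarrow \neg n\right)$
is always true.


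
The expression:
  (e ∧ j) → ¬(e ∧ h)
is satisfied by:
  {h: False, e: False, j: False}
  {j: True, h: False, e: False}
  {e: True, h: False, j: False}
  {j: True, e: True, h: False}
  {h: True, j: False, e: False}
  {j: True, h: True, e: False}
  {e: True, h: True, j: False}


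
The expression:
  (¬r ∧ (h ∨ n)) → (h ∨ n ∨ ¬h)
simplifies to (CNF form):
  True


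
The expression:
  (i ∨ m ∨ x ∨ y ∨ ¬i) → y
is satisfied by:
  {y: True}


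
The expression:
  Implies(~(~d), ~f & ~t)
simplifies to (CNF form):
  (~d | ~f) & (~d | ~t)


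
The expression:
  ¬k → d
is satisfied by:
  {d: True, k: True}
  {d: True, k: False}
  {k: True, d: False}


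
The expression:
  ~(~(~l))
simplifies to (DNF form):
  ~l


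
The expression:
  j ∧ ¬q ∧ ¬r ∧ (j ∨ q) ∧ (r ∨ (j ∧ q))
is never true.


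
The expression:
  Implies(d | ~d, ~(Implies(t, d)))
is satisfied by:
  {t: True, d: False}


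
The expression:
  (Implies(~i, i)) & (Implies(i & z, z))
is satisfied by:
  {i: True}


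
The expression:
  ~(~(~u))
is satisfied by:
  {u: False}


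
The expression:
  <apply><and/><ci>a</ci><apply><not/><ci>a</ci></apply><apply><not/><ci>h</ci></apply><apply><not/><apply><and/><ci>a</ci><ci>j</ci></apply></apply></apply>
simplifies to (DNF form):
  <false/>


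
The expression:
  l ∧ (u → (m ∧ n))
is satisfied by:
  {n: True, m: True, l: True, u: False}
  {n: True, l: True, m: False, u: False}
  {m: True, l: True, n: False, u: False}
  {l: True, n: False, m: False, u: False}
  {n: True, u: True, m: True, l: True}


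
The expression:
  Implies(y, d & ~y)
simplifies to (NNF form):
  ~y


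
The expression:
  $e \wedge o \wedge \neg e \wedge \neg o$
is never true.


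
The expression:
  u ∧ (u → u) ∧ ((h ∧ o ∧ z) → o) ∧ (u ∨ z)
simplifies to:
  u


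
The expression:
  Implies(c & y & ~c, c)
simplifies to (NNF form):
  True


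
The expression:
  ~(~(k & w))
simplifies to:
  k & w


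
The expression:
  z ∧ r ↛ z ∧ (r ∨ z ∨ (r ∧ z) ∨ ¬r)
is never true.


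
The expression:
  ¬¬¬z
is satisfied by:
  {z: False}


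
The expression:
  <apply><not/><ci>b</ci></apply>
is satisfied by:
  {b: False}


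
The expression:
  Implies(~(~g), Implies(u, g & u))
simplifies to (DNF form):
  True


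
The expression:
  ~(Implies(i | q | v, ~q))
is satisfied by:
  {q: True}


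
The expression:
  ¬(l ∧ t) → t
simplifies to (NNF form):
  t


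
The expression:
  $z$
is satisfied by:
  {z: True}


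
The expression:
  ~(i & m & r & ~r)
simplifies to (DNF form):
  True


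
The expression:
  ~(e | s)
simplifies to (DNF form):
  ~e & ~s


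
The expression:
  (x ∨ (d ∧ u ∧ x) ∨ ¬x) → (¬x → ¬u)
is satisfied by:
  {x: True, u: False}
  {u: False, x: False}
  {u: True, x: True}


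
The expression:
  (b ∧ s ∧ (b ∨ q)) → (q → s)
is always true.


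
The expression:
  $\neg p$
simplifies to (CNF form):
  $\neg p$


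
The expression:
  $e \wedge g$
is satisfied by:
  {e: True, g: True}


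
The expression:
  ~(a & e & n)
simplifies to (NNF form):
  ~a | ~e | ~n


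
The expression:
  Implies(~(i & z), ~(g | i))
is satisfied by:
  {z: True, g: False, i: False}
  {z: False, g: False, i: False}
  {i: True, z: True, g: False}
  {i: True, g: True, z: True}


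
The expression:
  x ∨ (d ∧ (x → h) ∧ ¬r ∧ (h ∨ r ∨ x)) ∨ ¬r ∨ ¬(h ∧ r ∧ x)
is always true.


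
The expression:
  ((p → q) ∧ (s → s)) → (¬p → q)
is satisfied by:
  {q: True, p: True}
  {q: True, p: False}
  {p: True, q: False}


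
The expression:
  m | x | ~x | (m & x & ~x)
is always true.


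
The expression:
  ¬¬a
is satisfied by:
  {a: True}


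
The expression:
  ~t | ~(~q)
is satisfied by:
  {q: True, t: False}
  {t: False, q: False}
  {t: True, q: True}


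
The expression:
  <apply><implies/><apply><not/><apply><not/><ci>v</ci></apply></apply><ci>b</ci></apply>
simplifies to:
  <apply><or/><ci>b</ci><apply><not/><ci>v</ci></apply></apply>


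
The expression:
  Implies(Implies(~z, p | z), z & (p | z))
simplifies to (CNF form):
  z | ~p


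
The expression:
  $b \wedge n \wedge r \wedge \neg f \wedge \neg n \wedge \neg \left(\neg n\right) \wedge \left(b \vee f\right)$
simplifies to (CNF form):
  $\text{False}$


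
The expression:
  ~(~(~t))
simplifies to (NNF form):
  ~t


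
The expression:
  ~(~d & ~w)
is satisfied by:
  {d: True, w: True}
  {d: True, w: False}
  {w: True, d: False}


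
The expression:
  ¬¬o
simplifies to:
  o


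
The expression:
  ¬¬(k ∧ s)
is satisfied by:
  {s: True, k: True}


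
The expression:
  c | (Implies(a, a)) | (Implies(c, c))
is always true.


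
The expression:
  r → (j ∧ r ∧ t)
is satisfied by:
  {t: True, j: True, r: False}
  {t: True, j: False, r: False}
  {j: True, t: False, r: False}
  {t: False, j: False, r: False}
  {r: True, t: True, j: True}


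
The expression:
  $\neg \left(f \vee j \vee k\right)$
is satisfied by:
  {j: False, f: False, k: False}


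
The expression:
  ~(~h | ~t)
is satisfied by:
  {t: True, h: True}


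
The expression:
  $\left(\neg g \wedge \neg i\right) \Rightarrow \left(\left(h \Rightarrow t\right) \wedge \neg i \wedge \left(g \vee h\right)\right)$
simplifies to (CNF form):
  $\left(g \vee h \vee i\right) \wedge \left(g \vee i \vee t\right)$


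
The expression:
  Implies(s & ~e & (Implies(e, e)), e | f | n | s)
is always true.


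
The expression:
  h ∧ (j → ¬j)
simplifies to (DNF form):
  h ∧ ¬j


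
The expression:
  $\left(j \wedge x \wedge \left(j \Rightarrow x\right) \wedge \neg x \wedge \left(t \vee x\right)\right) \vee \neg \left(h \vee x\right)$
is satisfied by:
  {x: False, h: False}


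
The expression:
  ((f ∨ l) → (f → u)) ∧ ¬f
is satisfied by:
  {f: False}


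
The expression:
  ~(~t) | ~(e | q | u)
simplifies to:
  t | (~e & ~q & ~u)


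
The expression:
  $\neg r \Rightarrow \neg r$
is always true.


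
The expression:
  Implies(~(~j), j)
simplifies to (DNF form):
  True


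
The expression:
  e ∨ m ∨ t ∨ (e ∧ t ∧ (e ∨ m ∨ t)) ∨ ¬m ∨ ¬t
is always true.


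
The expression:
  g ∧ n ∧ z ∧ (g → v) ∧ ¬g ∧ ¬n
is never true.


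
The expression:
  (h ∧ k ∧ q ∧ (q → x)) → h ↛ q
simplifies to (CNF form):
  ¬h ∨ ¬k ∨ ¬q ∨ ¬x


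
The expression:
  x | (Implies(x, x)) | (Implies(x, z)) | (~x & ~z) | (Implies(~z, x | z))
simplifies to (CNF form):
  True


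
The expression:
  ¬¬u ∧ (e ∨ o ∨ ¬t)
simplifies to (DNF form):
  (e ∧ u) ∨ (o ∧ u) ∨ (u ∧ ¬t)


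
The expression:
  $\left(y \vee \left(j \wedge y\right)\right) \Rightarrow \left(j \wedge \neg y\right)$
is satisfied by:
  {y: False}


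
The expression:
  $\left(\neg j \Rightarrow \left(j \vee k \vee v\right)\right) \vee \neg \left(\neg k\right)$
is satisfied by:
  {k: True, v: True, j: True}
  {k: True, v: True, j: False}
  {k: True, j: True, v: False}
  {k: True, j: False, v: False}
  {v: True, j: True, k: False}
  {v: True, j: False, k: False}
  {j: True, v: False, k: False}


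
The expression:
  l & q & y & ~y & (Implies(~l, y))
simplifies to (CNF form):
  False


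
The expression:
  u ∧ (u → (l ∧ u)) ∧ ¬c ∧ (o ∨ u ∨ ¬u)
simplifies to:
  l ∧ u ∧ ¬c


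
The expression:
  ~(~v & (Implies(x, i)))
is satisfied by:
  {x: True, v: True, i: False}
  {v: True, i: False, x: False}
  {x: True, v: True, i: True}
  {v: True, i: True, x: False}
  {x: True, i: False, v: False}


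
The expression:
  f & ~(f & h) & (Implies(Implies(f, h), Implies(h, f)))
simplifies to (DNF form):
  f & ~h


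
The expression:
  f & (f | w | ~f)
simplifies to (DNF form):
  f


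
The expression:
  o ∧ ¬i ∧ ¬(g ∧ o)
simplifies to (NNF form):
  o ∧ ¬g ∧ ¬i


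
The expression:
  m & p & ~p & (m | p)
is never true.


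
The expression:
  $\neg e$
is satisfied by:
  {e: False}


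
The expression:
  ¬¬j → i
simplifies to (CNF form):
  i ∨ ¬j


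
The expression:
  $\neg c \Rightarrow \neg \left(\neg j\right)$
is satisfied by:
  {c: True, j: True}
  {c: True, j: False}
  {j: True, c: False}


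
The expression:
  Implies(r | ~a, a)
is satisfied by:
  {a: True}


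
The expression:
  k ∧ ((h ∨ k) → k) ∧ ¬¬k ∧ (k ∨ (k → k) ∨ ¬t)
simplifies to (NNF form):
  k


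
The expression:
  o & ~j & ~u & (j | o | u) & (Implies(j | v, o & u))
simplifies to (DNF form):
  o & ~j & ~u & ~v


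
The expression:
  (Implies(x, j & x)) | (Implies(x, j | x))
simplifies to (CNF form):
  True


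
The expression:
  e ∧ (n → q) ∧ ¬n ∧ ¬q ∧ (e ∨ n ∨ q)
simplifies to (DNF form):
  e ∧ ¬n ∧ ¬q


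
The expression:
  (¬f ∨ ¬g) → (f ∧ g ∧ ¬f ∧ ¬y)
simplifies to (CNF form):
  f ∧ g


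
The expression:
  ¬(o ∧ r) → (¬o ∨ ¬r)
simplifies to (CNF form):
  True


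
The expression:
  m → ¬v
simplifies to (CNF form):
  ¬m ∨ ¬v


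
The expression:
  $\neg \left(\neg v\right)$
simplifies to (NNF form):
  $v$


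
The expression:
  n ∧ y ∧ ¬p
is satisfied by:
  {y: True, n: True, p: False}


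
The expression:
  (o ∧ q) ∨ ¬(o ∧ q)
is always true.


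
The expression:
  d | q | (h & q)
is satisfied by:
  {d: True, q: True}
  {d: True, q: False}
  {q: True, d: False}


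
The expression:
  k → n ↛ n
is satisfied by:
  {k: False}


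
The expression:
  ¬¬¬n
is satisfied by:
  {n: False}


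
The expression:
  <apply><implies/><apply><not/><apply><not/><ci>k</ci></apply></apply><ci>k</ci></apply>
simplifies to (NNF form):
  <true/>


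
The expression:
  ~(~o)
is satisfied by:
  {o: True}


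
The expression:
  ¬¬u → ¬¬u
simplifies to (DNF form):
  True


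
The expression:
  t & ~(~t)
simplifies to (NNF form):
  t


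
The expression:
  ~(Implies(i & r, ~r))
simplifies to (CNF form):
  i & r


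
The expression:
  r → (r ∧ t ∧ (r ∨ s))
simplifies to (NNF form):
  t ∨ ¬r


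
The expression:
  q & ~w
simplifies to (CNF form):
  q & ~w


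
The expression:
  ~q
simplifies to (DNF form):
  ~q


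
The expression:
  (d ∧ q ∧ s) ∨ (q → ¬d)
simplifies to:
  s ∨ ¬d ∨ ¬q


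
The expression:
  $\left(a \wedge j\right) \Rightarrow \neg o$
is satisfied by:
  {o: False, a: False, j: False}
  {j: True, o: False, a: False}
  {a: True, o: False, j: False}
  {j: True, a: True, o: False}
  {o: True, j: False, a: False}
  {j: True, o: True, a: False}
  {a: True, o: True, j: False}


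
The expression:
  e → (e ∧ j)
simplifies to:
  j ∨ ¬e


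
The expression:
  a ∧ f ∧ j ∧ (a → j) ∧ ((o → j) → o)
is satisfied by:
  {a: True, f: True, j: True, o: True}


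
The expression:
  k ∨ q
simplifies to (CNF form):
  k ∨ q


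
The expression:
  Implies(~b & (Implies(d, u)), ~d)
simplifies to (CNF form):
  b | ~d | ~u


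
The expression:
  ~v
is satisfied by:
  {v: False}


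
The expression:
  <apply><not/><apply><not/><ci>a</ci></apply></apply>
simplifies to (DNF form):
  <ci>a</ci>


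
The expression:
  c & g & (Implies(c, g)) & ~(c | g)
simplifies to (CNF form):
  False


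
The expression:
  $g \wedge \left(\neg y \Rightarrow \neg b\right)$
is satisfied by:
  {g: True, y: True, b: False}
  {g: True, b: False, y: False}
  {g: True, y: True, b: True}


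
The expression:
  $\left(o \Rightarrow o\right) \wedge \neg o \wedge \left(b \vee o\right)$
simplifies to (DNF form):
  $b \wedge \neg o$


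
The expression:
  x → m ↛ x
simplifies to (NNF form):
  ¬x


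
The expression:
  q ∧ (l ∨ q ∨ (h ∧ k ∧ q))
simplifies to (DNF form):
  q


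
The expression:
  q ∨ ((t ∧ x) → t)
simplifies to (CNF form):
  True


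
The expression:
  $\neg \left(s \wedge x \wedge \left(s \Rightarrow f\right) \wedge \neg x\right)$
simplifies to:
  $\text{True}$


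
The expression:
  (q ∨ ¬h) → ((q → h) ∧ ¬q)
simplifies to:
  ¬q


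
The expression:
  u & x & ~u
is never true.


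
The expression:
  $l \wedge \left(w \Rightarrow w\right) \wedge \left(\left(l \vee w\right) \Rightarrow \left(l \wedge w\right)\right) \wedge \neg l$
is never true.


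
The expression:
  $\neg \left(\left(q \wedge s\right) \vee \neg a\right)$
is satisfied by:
  {a: True, s: False, q: False}
  {a: True, q: True, s: False}
  {a: True, s: True, q: False}


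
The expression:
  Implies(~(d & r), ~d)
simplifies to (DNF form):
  r | ~d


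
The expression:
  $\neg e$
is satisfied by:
  {e: False}


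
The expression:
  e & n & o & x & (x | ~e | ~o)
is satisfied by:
  {e: True, x: True, o: True, n: True}


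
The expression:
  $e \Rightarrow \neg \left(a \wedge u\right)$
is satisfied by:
  {u: False, e: False, a: False}
  {a: True, u: False, e: False}
  {e: True, u: False, a: False}
  {a: True, e: True, u: False}
  {u: True, a: False, e: False}
  {a: True, u: True, e: False}
  {e: True, u: True, a: False}


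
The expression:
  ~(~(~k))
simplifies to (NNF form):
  ~k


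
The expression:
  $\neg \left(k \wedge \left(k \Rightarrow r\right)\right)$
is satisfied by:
  {k: False, r: False}
  {r: True, k: False}
  {k: True, r: False}


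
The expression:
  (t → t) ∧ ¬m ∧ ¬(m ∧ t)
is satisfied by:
  {m: False}


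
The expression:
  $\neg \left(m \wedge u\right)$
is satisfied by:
  {u: False, m: False}
  {m: True, u: False}
  {u: True, m: False}


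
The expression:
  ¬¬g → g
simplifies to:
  True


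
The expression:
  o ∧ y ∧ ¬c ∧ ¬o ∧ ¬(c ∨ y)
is never true.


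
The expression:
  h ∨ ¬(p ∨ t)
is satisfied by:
  {h: True, t: False, p: False}
  {h: True, p: True, t: False}
  {h: True, t: True, p: False}
  {h: True, p: True, t: True}
  {p: False, t: False, h: False}


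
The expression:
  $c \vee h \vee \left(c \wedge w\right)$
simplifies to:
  $c \vee h$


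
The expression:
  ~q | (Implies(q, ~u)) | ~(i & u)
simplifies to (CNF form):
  ~i | ~q | ~u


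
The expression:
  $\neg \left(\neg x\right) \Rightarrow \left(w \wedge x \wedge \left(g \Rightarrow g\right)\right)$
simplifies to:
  $w \vee \neg x$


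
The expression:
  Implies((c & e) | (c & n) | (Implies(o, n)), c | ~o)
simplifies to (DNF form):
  c | ~n | ~o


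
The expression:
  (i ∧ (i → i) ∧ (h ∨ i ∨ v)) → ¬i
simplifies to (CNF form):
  ¬i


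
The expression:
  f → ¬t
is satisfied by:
  {t: False, f: False}
  {f: True, t: False}
  {t: True, f: False}


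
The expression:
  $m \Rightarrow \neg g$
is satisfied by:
  {g: False, m: False}
  {m: True, g: False}
  {g: True, m: False}


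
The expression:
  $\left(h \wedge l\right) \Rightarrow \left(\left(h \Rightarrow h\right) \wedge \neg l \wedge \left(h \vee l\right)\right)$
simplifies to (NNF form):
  $\neg h \vee \neg l$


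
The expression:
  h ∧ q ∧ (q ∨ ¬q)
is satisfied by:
  {h: True, q: True}


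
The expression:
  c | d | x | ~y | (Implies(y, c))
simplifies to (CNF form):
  c | d | x | ~y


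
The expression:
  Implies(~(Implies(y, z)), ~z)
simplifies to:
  True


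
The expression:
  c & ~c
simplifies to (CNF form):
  False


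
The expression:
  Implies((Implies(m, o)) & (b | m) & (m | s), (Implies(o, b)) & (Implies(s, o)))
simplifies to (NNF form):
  (b & o) | (m & ~o) | (~b & ~m) | (~m & ~s)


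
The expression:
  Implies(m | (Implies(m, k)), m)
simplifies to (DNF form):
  m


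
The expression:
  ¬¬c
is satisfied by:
  {c: True}


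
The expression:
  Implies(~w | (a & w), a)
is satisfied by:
  {a: True, w: True}
  {a: True, w: False}
  {w: True, a: False}


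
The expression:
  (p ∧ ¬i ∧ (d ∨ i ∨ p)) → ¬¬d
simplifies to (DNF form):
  d ∨ i ∨ ¬p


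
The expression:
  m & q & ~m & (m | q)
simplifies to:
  False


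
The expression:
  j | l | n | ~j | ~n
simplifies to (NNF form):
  True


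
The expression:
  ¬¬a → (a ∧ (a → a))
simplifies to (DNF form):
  True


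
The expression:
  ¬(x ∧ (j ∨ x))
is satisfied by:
  {x: False}


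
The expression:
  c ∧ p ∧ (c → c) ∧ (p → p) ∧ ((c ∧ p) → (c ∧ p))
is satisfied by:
  {c: True, p: True}


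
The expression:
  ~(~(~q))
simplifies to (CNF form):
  ~q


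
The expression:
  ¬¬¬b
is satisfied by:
  {b: False}


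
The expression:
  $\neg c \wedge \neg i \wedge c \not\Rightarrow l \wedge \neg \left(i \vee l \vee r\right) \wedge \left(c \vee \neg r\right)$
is never true.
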